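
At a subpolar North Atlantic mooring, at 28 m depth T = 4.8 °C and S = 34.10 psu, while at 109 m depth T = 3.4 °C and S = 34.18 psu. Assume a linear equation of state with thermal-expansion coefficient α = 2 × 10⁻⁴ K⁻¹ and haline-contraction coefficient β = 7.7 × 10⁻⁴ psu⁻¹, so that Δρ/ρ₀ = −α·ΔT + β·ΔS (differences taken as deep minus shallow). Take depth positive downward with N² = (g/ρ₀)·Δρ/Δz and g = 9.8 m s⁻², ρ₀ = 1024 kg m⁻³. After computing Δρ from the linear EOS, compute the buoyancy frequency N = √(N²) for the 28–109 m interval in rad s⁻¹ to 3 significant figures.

6.43 × 10⁻³ rad s⁻¹

ΔT = -1.4 K, ΔS = +0.08 psu (deep − shallow).
Δρ/ρ₀ = −αΔT + βΔS = 2.80 × 10⁻⁴ + 6.16 × 10⁻⁵ = 3.416 × 10⁻⁴, so Δρ ≈ 0.3498 kg m⁻³.
N² = (g/ρ₀)·Δρ/Δz = g·(Δρ/ρ₀)/Δz = 9.8 × 3.416 × 10⁻⁴ / 81 = 4.1329 × 10⁻⁵ s⁻².
N = √(4.1329 × 10⁻⁵) = 6.4288 × 10⁻³ rad s⁻¹ ≈ 6.43 × 10⁻³ rad s⁻¹.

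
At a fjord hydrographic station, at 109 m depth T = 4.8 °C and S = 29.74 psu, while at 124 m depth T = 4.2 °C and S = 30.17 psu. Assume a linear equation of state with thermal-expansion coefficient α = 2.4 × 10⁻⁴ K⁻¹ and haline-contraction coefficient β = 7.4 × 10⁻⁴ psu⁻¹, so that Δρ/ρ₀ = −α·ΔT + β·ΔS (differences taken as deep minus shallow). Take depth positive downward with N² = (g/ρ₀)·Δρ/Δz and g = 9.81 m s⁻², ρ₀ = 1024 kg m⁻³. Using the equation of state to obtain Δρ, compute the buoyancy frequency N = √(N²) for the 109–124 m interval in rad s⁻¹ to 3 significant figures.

0.0174 rad s⁻¹

ΔT = -0.6 K, ΔS = +0.43 psu (deep − shallow).
Δρ/ρ₀ = −αΔT + βΔS = 1.44 × 10⁻⁴ + 3.182 × 10⁻⁴ = 4.622 × 10⁻⁴, so Δρ ≈ 0.4733 kg m⁻³.
N² = (g/ρ₀)·Δρ/Δz = g·(Δρ/ρ₀)/Δz = 9.81 × 4.622 × 10⁻⁴ / 15 = 3.0228 × 10⁻⁴ s⁻².
N = √(3.0228 × 10⁻⁴) = 0.017386 rad s⁻¹ ≈ 0.0174 rad s⁻¹.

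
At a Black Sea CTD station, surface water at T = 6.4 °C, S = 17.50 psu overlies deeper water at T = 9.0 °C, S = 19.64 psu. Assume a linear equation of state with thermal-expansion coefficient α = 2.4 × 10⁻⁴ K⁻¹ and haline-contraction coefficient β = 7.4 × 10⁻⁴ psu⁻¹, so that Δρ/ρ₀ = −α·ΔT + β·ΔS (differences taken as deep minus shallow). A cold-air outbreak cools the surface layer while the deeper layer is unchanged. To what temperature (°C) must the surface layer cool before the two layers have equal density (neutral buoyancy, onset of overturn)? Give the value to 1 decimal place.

2.4 °C

Neutral buoyancy requires Δρ = 0, i.e. −α(T_deep − T_surf′) + β(S_deep − S_surf) = 0.
T_surf′ = T_deep − (β/α)·ΔS = 9.0 − (7.4 × 10⁻⁴/2.4 × 10⁻⁴)·(+2.14) = 2.402 °C.
Cooling required: 6.4 − (2.402) = 3.998 °C.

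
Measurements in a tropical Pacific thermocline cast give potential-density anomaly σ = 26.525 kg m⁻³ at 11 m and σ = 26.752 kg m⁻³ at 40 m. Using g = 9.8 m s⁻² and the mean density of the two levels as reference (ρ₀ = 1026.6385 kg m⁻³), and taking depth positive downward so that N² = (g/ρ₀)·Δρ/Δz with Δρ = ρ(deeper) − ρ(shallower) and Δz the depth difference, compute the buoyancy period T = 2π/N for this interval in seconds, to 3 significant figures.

Δρ = 1026.752 − 1026.525 = 0.227 kg m⁻³ over Δz = 40 − 11 = 29 m.
N² = (9.8/1026.6385) × (0.227/29) = 7.4720 × 10⁻⁵ s⁻².
N = √(7.4720 × 10⁻⁵) = 8.6441 × 10⁻³ rad s⁻¹, so T = 2π/N = 726.88 s ≈ 727 s.

727 s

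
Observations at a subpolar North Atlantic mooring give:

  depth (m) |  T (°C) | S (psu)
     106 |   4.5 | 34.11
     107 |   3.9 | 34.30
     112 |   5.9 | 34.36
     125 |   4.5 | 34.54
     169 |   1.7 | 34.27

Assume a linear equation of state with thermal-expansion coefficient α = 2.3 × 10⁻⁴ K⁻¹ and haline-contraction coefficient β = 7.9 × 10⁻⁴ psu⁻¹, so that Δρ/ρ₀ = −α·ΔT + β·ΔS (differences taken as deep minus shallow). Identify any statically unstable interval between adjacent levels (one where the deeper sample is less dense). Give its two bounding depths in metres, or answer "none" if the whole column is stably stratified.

107–112 m

Evaluate Δρ/ρ₀ = −αΔT + βΔS across each adjacent pair:
  106–107 m: −αΔT+βΔS = −(2.3 × 10⁻⁴)(-0.6)+(7.9 × 10⁻⁴)(+0.19) = 2.9 × 10⁻⁴ → stable
  107–112 m: −αΔT+βΔS = −(2.3 × 10⁻⁴)(+2.0)+(7.9 × 10⁻⁴)(+0.06) = -4.1 × 10⁻⁴ → UNSTABLE
  112–125 m: −αΔT+βΔS = −(2.3 × 10⁻⁴)(-1.4)+(7.9 × 10⁻⁴)(+0.18) = 4.6 × 10⁻⁴ → stable
  125–169 m: −αΔT+βΔS = −(2.3 × 10⁻⁴)(-2.8)+(7.9 × 10⁻⁴)(-0.27) = 4.3 × 10⁻⁴ → stable
The 107–112 m interval has Δρ < 0: lighter water underlies denser water.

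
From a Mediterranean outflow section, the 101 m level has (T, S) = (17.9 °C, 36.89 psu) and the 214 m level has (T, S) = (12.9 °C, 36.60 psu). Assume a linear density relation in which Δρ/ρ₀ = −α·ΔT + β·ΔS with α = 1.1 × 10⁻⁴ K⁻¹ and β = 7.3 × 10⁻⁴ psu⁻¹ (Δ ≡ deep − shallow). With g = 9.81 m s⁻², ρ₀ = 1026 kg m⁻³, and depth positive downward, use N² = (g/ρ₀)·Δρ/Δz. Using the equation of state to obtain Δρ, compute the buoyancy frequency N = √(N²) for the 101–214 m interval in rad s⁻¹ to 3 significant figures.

5.42 × 10⁻³ rad s⁻¹

ΔT = -5.0 K, ΔS = -0.29 psu (deep − shallow).
Δρ/ρ₀ = −αΔT + βΔS = 5.50 × 10⁻⁴ − 2.117 × 10⁻⁴ = 3.383 × 10⁻⁴, so Δρ ≈ 0.3471 kg m⁻³.
N² = (g/ρ₀)·Δρ/Δz = g·(Δρ/ρ₀)/Δz = 9.81 × 3.383 × 10⁻⁴ / 113 = 2.9369 × 10⁻⁵ s⁻².
N = √(2.9369 × 10⁻⁵) = 5.4193 × 10⁻³ rad s⁻¹ ≈ 5.42 × 10⁻³ rad s⁻¹.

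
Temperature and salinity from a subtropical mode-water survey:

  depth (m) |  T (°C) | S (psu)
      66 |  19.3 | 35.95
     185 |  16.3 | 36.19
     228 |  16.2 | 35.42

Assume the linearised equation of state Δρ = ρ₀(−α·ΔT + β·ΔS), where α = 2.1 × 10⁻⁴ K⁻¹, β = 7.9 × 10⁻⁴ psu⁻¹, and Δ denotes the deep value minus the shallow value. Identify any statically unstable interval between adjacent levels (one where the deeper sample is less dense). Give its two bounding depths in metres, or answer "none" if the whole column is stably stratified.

Evaluate Δρ/ρ₀ = −αΔT + βΔS across each adjacent pair:
  66–185 m: −αΔT+βΔS = −(2.1 × 10⁻⁴)(-3.0)+(7.9 × 10⁻⁴)(+0.24) = 8.2 × 10⁻⁴ → stable
  185–228 m: −αΔT+βΔS = −(2.1 × 10⁻⁴)(-0.1)+(7.9 × 10⁻⁴)(-0.77) = -5.9 × 10⁻⁴ → UNSTABLE
The 185–228 m interval has Δρ < 0: lighter water underlies denser water.

185–228 m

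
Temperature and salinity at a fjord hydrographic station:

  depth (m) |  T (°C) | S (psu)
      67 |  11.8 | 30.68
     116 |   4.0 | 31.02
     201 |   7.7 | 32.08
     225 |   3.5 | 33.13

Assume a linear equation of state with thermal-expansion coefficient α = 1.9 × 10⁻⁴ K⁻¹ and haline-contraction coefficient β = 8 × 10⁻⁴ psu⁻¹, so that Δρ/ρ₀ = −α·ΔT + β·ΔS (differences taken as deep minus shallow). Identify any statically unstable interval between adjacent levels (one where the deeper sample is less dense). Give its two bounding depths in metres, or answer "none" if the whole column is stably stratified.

none

Evaluate Δρ/ρ₀ = −αΔT + βΔS across each adjacent pair:
  67–116 m: −αΔT+βΔS = −(1.9 × 10⁻⁴)(-7.8)+(8 × 10⁻⁴)(+0.34) = 1.8 × 10⁻³ → stable
  116–201 m: −αΔT+βΔS = −(1.9 × 10⁻⁴)(+3.7)+(8 × 10⁻⁴)(+1.06) = 1.5 × 10⁻⁴ → stable
  201–225 m: −αΔT+βΔS = −(1.9 × 10⁻⁴)(-4.2)+(8 × 10⁻⁴)(+1.05) = 1.6 × 10⁻³ → stable
Every interval has Δρ > 0: the column is stably stratified throughout.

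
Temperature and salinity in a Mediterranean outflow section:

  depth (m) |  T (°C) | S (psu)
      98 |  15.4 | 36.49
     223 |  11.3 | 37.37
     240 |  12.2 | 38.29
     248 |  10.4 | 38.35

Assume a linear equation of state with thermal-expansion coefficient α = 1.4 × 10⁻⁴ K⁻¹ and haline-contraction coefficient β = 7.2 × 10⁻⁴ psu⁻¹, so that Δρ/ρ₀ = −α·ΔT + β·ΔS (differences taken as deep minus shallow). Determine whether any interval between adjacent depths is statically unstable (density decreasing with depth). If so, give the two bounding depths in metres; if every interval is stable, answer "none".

Evaluate Δρ/ρ₀ = −αΔT + βΔS across each adjacent pair:
  98–223 m: −αΔT+βΔS = −(1.4 × 10⁻⁴)(-4.1)+(7.2 × 10⁻⁴)(+0.88) = 1.2 × 10⁻³ → stable
  223–240 m: −αΔT+βΔS = −(1.4 × 10⁻⁴)(+0.9)+(7.2 × 10⁻⁴)(+0.92) = 5.4 × 10⁻⁴ → stable
  240–248 m: −αΔT+βΔS = −(1.4 × 10⁻⁴)(-1.8)+(7.2 × 10⁻⁴)(+0.06) = 3.0 × 10⁻⁴ → stable
Every interval has Δρ > 0: the column is stably stratified throughout.

none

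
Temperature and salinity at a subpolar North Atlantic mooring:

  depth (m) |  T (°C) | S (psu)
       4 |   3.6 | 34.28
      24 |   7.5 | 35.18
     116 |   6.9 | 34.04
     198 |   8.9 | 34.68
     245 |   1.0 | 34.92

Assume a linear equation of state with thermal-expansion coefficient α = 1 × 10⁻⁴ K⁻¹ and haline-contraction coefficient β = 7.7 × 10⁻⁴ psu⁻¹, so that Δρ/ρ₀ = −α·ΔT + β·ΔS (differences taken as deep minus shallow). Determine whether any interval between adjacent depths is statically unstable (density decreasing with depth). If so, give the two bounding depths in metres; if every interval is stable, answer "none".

24–116 m

Evaluate Δρ/ρ₀ = −αΔT + βΔS across each adjacent pair:
  4–24 m: −αΔT+βΔS = −(1 × 10⁻⁴)(+3.9)+(7.7 × 10⁻⁴)(+0.90) = 3.0 × 10⁻⁴ → stable
  24–116 m: −αΔT+βΔS = −(1 × 10⁻⁴)(-0.6)+(7.7 × 10⁻⁴)(-1.14) = -8.2 × 10⁻⁴ → UNSTABLE
  116–198 m: −αΔT+βΔS = −(1 × 10⁻⁴)(+2.0)+(7.7 × 10⁻⁴)(+0.64) = 2.9 × 10⁻⁴ → stable
  198–245 m: −αΔT+βΔS = −(1 × 10⁻⁴)(-7.9)+(7.7 × 10⁻⁴)(+0.24) = 9.7 × 10⁻⁴ → stable
The 24–116 m interval has Δρ < 0: lighter water underlies denser water.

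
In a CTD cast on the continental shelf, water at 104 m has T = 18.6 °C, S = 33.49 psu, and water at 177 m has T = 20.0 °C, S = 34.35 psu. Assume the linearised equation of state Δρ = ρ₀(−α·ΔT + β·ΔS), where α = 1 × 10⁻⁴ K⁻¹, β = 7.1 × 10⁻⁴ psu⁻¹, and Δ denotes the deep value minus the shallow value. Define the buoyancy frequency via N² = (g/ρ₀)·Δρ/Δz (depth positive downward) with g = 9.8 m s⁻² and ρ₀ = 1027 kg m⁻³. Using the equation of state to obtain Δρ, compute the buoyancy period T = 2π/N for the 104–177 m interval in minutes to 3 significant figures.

ΔT = +1.4 K, ΔS = +0.86 psu (deep − shallow).
Δρ/ρ₀ = −αΔT + βΔS = -1.40 × 10⁻⁴ + 6.106 × 10⁻⁴ = 4.706 × 10⁻⁴, so Δρ ≈ 0.4833 kg m⁻³.
N² = (g/ρ₀)·Δρ/Δz = g·(Δρ/ρ₀)/Δz = 9.8 × 4.706 × 10⁻⁴ / 73 = 6.3176 × 10⁻⁵ s⁻².
N = √(6.3176 × 10⁻⁵) = 7.9483 × 10⁻³ rad s⁻¹ → T = 2π/N = 790.51 s = 13.175 min ≈ 13.2 min.

13.2 min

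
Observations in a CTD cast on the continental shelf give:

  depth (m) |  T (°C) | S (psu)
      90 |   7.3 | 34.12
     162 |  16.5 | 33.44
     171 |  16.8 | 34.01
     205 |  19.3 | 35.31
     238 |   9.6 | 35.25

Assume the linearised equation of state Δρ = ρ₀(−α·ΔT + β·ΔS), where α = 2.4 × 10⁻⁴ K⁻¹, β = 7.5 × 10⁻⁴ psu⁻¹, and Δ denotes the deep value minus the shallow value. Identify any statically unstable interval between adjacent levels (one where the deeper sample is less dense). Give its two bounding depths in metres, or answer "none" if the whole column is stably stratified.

90–162 m

Evaluate Δρ/ρ₀ = −αΔT + βΔS across each adjacent pair:
  90–162 m: −αΔT+βΔS = −(2.4 × 10⁻⁴)(+9.2)+(7.5 × 10⁻⁴)(-0.68) = -2.7 × 10⁻³ → UNSTABLE
  162–171 m: −αΔT+βΔS = −(2.4 × 10⁻⁴)(+0.3)+(7.5 × 10⁻⁴)(+0.57) = 3.6 × 10⁻⁴ → stable
  171–205 m: −αΔT+βΔS = −(2.4 × 10⁻⁴)(+2.5)+(7.5 × 10⁻⁴)(+1.30) = 3.8 × 10⁻⁴ → stable
  205–238 m: −αΔT+βΔS = −(2.4 × 10⁻⁴)(-9.7)+(7.5 × 10⁻⁴)(-0.06) = 2.3 × 10⁻³ → stable
The 90–162 m interval has Δρ < 0: lighter water underlies denser water.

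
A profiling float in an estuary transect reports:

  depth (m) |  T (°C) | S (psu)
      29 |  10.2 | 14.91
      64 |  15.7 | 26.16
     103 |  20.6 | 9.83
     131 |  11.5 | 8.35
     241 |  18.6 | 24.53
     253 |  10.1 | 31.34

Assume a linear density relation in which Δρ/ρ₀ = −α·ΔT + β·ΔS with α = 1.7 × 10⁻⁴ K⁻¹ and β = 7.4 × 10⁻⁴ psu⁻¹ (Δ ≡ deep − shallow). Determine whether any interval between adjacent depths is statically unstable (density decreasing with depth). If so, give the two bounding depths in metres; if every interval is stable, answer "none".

Evaluate Δρ/ρ₀ = −αΔT + βΔS across each adjacent pair:
  29–64 m: −αΔT+βΔS = −(1.7 × 10⁻⁴)(+5.5)+(7.4 × 10⁻⁴)(+11.25) = 7.4 × 10⁻³ → stable
  64–103 m: −αΔT+βΔS = −(1.7 × 10⁻⁴)(+4.9)+(7.4 × 10⁻⁴)(-16.33) = -0.013 → UNSTABLE
  103–131 m: −αΔT+βΔS = −(1.7 × 10⁻⁴)(-9.1)+(7.4 × 10⁻⁴)(-1.48) = 4.5 × 10⁻⁴ → stable
  131–241 m: −αΔT+βΔS = −(1.7 × 10⁻⁴)(+7.1)+(7.4 × 10⁻⁴)(+16.18) = 0.011 → stable
  241–253 m: −αΔT+βΔS = −(1.7 × 10⁻⁴)(-8.5)+(7.4 × 10⁻⁴)(+6.81) = 6.5 × 10⁻³ → stable
The 64–103 m interval has Δρ < 0: lighter water underlies denser water.

64–103 m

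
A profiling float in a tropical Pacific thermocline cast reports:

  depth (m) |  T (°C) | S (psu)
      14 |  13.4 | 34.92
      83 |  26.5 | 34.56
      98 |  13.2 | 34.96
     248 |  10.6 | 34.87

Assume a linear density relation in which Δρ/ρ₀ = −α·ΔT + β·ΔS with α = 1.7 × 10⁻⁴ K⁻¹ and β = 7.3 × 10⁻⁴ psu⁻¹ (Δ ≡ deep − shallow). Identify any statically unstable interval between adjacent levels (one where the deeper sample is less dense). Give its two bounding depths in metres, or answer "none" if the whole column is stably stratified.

Evaluate Δρ/ρ₀ = −αΔT + βΔS across each adjacent pair:
  14–83 m: −αΔT+βΔS = −(1.7 × 10⁻⁴)(+13.1)+(7.3 × 10⁻⁴)(-0.36) = -2.5 × 10⁻³ → UNSTABLE
  83–98 m: −αΔT+βΔS = −(1.7 × 10⁻⁴)(-13.3)+(7.3 × 10⁻⁴)(+0.40) = 2.6 × 10⁻³ → stable
  98–248 m: −αΔT+βΔS = −(1.7 × 10⁻⁴)(-2.6)+(7.3 × 10⁻⁴)(-0.09) = 3.8 × 10⁻⁴ → stable
The 14–83 m interval has Δρ < 0: lighter water underlies denser water.

14–83 m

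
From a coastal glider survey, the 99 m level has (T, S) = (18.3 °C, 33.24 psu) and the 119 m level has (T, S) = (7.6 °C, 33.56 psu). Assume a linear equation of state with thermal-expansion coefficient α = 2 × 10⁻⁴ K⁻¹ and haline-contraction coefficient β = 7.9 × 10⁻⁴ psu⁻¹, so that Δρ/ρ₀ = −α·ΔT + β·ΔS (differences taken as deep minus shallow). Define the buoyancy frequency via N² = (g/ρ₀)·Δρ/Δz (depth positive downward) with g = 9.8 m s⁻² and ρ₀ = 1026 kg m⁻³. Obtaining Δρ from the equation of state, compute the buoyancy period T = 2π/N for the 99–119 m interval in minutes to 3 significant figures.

3.06 min

ΔT = -10.7 K, ΔS = +0.32 psu (deep − shallow).
Δρ/ρ₀ = −αΔT + βΔS = 2.14 × 10⁻³ + 2.528 × 10⁻⁴ = 2.3928 × 10⁻³, so Δρ ≈ 2.455 kg m⁻³.
N² = (g/ρ₀)·Δρ/Δz = g·(Δρ/ρ₀)/Δz = 9.8 × 2.3928 × 10⁻³ / 20 = 1.1725 × 10⁻³ s⁻².
N = √(1.1725 × 10⁻³) = 0.034242 rad s⁻¹ → T = 2π/N = 183.49 s = 3.0582 min ≈ 3.06 min.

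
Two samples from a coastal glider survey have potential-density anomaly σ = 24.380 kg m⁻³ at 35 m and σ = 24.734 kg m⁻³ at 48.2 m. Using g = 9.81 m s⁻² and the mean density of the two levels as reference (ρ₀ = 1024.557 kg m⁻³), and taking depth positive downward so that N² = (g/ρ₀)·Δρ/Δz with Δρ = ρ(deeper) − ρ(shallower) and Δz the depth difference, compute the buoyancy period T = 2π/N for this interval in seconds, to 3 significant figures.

Δρ = 1024.734 − 1024.380 = 0.354 kg m⁻³ over Δz = 48.2 − 35 = 13.2 m.
N² = (9.81/1024.557) × (0.354/13.2) = 2.5678 × 10⁻⁴ s⁻².
N = √(2.5678 × 10⁻⁴) = 0.016024 rad s⁻¹, so T = 2π/N = 392.11 s ≈ 392 s.

392 s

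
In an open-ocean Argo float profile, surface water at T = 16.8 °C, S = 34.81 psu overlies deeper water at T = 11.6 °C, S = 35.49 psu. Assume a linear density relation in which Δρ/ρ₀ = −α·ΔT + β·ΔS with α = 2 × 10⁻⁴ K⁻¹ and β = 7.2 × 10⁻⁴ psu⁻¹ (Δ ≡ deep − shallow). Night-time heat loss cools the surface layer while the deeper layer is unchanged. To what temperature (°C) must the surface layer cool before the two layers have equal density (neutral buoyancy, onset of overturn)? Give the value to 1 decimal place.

Neutral buoyancy requires Δρ = 0, i.e. −α(T_deep − T_surf′) + β(S_deep − S_surf) = 0.
T_surf′ = T_deep − (β/α)·ΔS = 11.6 − (7.2 × 10⁻⁴/2 × 10⁻⁴)·(+0.68) = 9.152 °C.
Cooling required: 16.8 − (9.152) = 7.648 °C.

9.2 °C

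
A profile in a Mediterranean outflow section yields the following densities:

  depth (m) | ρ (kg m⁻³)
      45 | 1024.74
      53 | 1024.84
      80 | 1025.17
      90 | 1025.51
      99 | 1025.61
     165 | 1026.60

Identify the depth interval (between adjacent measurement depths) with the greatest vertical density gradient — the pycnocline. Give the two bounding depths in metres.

80–90 m

Compute the density gradient over each adjacent pair:
  45–53 m: Δρ/Δz = 0.10/8 = 0.013 kg m⁻⁴
  53–80 m: Δρ/Δz = 0.33/27 = 0.012 kg m⁻⁴
  80–90 m: Δρ/Δz = 0.34/10 = 0.034 kg m⁻⁴
  90–99 m: Δρ/Δz = 0.10/9 = 0.011 kg m⁻⁴
  99–165 m: Δρ/Δz = 0.99/66 = 0.015 kg m⁻⁴
The largest gradient is in the 80–90 m interval — the pycnocline.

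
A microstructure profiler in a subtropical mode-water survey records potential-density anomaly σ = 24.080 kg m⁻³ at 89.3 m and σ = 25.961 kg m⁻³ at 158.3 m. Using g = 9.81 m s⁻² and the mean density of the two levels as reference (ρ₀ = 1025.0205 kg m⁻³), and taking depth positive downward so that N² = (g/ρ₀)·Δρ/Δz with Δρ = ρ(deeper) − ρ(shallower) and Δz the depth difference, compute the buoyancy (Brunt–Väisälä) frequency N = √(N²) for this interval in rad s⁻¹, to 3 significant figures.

0.0162 rad s⁻¹

Δρ = 1025.961 − 1024.080 = 1.881 kg m⁻³ over Δz = 158.3 − 89.3 = 69 m.
N² = (9.81/1025.0205) × (1.881/69) = 2.6090 × 10⁻⁴ s⁻².
N = √(2.6090 × 10⁻⁴) = 0.016152 rad s⁻¹ ≈ 0.0162 rad s⁻¹.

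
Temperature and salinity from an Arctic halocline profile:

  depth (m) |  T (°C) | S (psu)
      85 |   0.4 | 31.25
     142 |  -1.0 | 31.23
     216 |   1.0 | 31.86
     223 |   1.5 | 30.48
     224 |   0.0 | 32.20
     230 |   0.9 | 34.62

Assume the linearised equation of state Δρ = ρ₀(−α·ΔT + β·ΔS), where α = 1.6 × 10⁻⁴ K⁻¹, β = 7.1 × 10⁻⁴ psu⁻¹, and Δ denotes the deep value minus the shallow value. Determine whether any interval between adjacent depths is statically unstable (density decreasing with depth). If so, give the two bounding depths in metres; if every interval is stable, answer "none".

Evaluate Δρ/ρ₀ = −αΔT + βΔS across each adjacent pair:
  85–142 m: −αΔT+βΔS = −(1.6 × 10⁻⁴)(-1.4)+(7.1 × 10⁻⁴)(-0.02) = 2.1 × 10⁻⁴ → stable
  142–216 m: −αΔT+βΔS = −(1.6 × 10⁻⁴)(+2.0)+(7.1 × 10⁻⁴)(+0.63) = 1.3 × 10⁻⁴ → stable
  216–223 m: −αΔT+βΔS = −(1.6 × 10⁻⁴)(+0.5)+(7.1 × 10⁻⁴)(-1.38) = -1.1 × 10⁻³ → UNSTABLE
  223–224 m: −αΔT+βΔS = −(1.6 × 10⁻⁴)(-1.5)+(7.1 × 10⁻⁴)(+1.72) = 1.5 × 10⁻³ → stable
  224–230 m: −αΔT+βΔS = −(1.6 × 10⁻⁴)(+0.9)+(7.1 × 10⁻⁴)(+2.42) = 1.6 × 10⁻³ → stable
The 216–223 m interval has Δρ < 0: lighter water underlies denser water.

216–223 m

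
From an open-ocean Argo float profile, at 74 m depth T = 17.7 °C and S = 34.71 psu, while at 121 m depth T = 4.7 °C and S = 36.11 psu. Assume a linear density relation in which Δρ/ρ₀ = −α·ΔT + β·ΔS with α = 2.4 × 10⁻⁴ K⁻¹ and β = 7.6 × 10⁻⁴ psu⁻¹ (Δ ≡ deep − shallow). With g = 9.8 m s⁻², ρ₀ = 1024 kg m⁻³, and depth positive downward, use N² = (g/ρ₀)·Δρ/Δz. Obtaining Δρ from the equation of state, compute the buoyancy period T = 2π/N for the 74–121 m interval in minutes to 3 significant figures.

3.55 min

ΔT = -13.0 K, ΔS = +1.40 psu (deep − shallow).
Δρ/ρ₀ = −αΔT + βΔS = 3.12 × 10⁻³ + 1.064 × 10⁻³ = 4.184 × 10⁻³, so Δρ ≈ 4.284 kg m⁻³.
N² = (g/ρ₀)·Δρ/Δz = g·(Δρ/ρ₀)/Δz = 9.8 × 4.184 × 10⁻³ / 47 = 8.7241 × 10⁻⁴ s⁻².
N = √(8.7241 × 10⁻⁴) = 0.029537 rad s⁻¹ → T = 2π/N = 212.72 s = 3.5453 min ≈ 3.55 min.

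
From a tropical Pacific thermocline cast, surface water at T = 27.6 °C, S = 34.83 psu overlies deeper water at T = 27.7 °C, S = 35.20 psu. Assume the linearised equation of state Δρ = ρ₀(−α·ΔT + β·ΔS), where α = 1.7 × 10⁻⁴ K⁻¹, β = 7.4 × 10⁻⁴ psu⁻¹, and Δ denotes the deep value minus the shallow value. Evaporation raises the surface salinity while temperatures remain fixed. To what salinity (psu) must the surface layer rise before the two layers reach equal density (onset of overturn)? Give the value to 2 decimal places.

Neutral buoyancy requires −α(T_deep − T_surf) + β(S_deep − S_surf′) = 0.
S_surf′ = S_deep − (α/β)·ΔT = 35.20 − (1.7 × 10⁻⁴/7.4 × 10⁻⁴)·(+0.1) = 35.1770 psu.
Increase required: 35.1770 − 34.83 = 0.3470 psu.

35.18 psu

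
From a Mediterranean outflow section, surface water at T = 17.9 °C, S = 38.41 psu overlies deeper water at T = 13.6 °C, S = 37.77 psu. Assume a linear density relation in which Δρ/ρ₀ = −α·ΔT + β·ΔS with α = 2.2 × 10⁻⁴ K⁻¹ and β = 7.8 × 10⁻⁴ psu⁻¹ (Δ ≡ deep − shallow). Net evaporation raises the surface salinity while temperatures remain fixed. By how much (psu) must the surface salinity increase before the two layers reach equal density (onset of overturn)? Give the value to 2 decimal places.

Neutral buoyancy requires −α(T_deep − T_surf) + β(S_deep − S_surf′) = 0.
S_surf′ = S_deep − (α/β)·ΔT = 37.77 − (2.2 × 10⁻⁴/7.8 × 10⁻⁴)·(-4.3) = 38.9828 psu.
Increase required: 38.9828 − 38.41 = 0.5728 psu.

0.57 psu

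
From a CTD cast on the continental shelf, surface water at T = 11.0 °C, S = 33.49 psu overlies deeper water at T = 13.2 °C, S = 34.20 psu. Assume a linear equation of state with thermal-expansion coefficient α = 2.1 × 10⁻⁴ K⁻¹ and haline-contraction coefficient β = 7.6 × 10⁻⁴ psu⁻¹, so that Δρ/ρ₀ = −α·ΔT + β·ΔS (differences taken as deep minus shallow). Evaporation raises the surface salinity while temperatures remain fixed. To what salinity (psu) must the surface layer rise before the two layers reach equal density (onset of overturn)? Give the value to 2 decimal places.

33.59 psu

Neutral buoyancy requires −α(T_deep − T_surf) + β(S_deep − S_surf′) = 0.
S_surf′ = S_deep − (α/β)·ΔT = 34.20 − (2.1 × 10⁻⁴/7.6 × 10⁻⁴)·(+2.2) = 33.5921 psu.
Increase required: 33.5921 − 33.49 = 0.1021 psu.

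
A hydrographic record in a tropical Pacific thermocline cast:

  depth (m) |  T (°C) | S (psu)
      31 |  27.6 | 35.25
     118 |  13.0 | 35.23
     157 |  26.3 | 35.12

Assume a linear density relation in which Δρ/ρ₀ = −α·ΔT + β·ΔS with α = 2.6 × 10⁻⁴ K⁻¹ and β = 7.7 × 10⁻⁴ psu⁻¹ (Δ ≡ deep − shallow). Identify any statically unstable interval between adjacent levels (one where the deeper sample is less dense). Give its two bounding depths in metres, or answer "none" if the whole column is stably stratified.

118–157 m

Evaluate Δρ/ρ₀ = −αΔT + βΔS across each adjacent pair:
  31–118 m: −αΔT+βΔS = −(2.6 × 10⁻⁴)(-14.6)+(7.7 × 10⁻⁴)(-0.02) = 3.8 × 10⁻³ → stable
  118–157 m: −αΔT+βΔS = −(2.6 × 10⁻⁴)(+13.3)+(7.7 × 10⁻⁴)(-0.11) = -3.5 × 10⁻³ → UNSTABLE
The 118–157 m interval has Δρ < 0: lighter water underlies denser water.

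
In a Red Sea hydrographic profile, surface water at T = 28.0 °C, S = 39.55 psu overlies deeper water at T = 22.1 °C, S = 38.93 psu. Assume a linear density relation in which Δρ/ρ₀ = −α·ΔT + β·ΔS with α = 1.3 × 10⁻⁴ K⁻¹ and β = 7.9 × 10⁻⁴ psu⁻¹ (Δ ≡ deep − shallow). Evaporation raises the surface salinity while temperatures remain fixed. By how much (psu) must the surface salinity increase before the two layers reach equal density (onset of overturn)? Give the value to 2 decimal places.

Neutral buoyancy requires −α(T_deep − T_surf) + β(S_deep − S_surf′) = 0.
S_surf′ = S_deep − (α/β)·ΔT = 38.93 − (1.3 × 10⁻⁴/7.9 × 10⁻⁴)·(-5.9) = 39.9009 psu.
Increase required: 39.9009 − 39.55 = 0.3509 psu.

0.35 psu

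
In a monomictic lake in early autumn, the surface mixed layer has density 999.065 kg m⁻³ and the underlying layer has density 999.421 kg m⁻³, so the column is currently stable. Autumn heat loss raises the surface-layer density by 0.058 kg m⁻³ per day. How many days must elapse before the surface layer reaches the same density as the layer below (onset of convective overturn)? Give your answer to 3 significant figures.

6.14 days

Density deficit of the surface layer: 999.421 − 999.065 = 0.356 kg m⁻³.
Required change = 0.356 / 0.058 = 6.14 days.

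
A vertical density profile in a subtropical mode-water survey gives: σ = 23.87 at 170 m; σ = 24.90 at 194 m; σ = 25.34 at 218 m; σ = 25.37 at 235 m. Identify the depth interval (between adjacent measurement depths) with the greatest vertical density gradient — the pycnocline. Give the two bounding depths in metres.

Compute the density gradient over each adjacent pair:
  170–194 m: Δρ/Δz = 1.03/24 = 0.043 kg m⁻⁴
  194–218 m: Δρ/Δz = 0.44/24 = 0.018 kg m⁻⁴
  218–235 m: Δρ/Δz = 0.03/17 = 1.8 × 10⁻³ kg m⁻⁴
The largest gradient is in the 170–194 m interval — the pycnocline.

170–194 m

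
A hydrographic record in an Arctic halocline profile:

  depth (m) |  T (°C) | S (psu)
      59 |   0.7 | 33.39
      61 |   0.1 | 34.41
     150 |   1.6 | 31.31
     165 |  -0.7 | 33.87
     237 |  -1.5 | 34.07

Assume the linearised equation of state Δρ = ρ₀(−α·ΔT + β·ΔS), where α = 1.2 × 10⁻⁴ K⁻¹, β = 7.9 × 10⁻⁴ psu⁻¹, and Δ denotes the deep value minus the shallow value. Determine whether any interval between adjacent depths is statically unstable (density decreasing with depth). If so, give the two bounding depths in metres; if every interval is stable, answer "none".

Evaluate Δρ/ρ₀ = −αΔT + βΔS across each adjacent pair:
  59–61 m: −αΔT+βΔS = −(1.2 × 10⁻⁴)(-0.6)+(7.9 × 10⁻⁴)(+1.02) = 8.8 × 10⁻⁴ → stable
  61–150 m: −αΔT+βΔS = −(1.2 × 10⁻⁴)(+1.5)+(7.9 × 10⁻⁴)(-3.10) = -2.6 × 10⁻³ → UNSTABLE
  150–165 m: −αΔT+βΔS = −(1.2 × 10⁻⁴)(-2.3)+(7.9 × 10⁻⁴)(+2.56) = 2.3 × 10⁻³ → stable
  165–237 m: −αΔT+βΔS = −(1.2 × 10⁻⁴)(-0.8)+(7.9 × 10⁻⁴)(+0.20) = 2.5 × 10⁻⁴ → stable
The 61–150 m interval has Δρ < 0: lighter water underlies denser water.

61–150 m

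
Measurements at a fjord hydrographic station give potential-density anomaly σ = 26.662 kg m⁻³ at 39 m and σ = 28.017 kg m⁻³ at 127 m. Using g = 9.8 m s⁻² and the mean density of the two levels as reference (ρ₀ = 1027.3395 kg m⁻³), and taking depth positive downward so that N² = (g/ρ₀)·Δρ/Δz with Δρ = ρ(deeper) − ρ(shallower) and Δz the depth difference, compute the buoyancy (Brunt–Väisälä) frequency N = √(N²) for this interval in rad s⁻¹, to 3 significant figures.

Δρ = 1028.017 − 1026.662 = 1.355 kg m⁻³ over Δz = 127 − 39 = 88 m.
N² = (9.8/1027.3395) × (1.355/88) = 1.4688 × 10⁻⁴ s⁻².
N = √(1.4688 × 10⁻⁴) = 0.012119 rad s⁻¹ ≈ 0.0121 rad s⁻¹.

0.0121 rad s⁻¹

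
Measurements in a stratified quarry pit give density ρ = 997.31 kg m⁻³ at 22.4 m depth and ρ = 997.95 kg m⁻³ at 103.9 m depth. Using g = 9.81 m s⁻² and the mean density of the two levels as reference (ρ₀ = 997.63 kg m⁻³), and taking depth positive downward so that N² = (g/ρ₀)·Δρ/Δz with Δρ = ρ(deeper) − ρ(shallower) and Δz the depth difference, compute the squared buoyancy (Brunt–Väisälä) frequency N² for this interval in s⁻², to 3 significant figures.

7.72 × 10⁻⁵ s⁻²

Δρ = 997.95 − 997.31 = 0.64 kg m⁻³ over Δz = 103.9 − 22.4 = 81.5 m.
N² = (9.81/997.63) × (0.64/81.5) = 7.7219 × 10⁻⁵ s⁻² ≈ 7.72 × 10⁻⁵ s⁻².
Since Δρ > 0 the layer is stably stratified.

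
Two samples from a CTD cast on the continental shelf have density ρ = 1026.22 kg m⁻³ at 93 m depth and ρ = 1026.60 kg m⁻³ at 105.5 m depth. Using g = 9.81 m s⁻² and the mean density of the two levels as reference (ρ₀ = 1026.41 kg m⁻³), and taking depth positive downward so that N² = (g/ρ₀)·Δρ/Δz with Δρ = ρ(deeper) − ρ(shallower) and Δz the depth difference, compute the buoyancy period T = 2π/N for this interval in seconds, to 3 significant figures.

369 s

Δρ = 1026.60 − 1026.22 = 0.38 kg m⁻³ over Δz = 105.5 − 93 = 12.5 m.
N² = (9.81/1026.41) × (0.38/12.5) = 2.9055 × 10⁻⁴ s⁻².
N = √(2.9055 × 10⁻⁴) = 0.017046 rad s⁻¹, so T = 2π/N = 368.60 s ≈ 369 s.
A positive N² confirms static stability across the interval.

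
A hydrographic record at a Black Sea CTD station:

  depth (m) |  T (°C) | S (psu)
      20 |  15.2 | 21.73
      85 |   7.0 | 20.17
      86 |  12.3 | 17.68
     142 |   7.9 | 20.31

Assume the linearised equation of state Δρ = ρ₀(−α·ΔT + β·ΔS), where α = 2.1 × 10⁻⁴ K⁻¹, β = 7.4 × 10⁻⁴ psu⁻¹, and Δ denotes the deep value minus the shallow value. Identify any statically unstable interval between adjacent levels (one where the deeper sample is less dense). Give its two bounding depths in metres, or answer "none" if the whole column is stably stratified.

85–86 m

Evaluate Δρ/ρ₀ = −αΔT + βΔS across each adjacent pair:
  20–85 m: −αΔT+βΔS = −(2.1 × 10⁻⁴)(-8.2)+(7.4 × 10⁻⁴)(-1.56) = 5.7 × 10⁻⁴ → stable
  85–86 m: −αΔT+βΔS = −(2.1 × 10⁻⁴)(+5.3)+(7.4 × 10⁻⁴)(-2.49) = -3.0 × 10⁻³ → UNSTABLE
  86–142 m: −αΔT+βΔS = −(2.1 × 10⁻⁴)(-4.4)+(7.4 × 10⁻⁴)(+2.63) = 2.9 × 10⁻³ → stable
The 85–86 m interval has Δρ < 0: lighter water underlies denser water.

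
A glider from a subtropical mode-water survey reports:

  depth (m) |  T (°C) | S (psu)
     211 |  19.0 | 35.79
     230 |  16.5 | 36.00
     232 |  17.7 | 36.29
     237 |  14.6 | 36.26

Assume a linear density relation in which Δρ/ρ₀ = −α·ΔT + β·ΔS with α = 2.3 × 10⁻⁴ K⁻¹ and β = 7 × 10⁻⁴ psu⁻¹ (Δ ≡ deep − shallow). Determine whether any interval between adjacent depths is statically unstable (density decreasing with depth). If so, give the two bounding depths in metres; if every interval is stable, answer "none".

230–232 m

Evaluate Δρ/ρ₀ = −αΔT + βΔS across each adjacent pair:
  211–230 m: −αΔT+βΔS = −(2.3 × 10⁻⁴)(-2.5)+(7 × 10⁻⁴)(+0.21) = 7.2 × 10⁻⁴ → stable
  230–232 m: −αΔT+βΔS = −(2.3 × 10⁻⁴)(+1.2)+(7 × 10⁻⁴)(+0.29) = -7.3 × 10⁻⁵ → UNSTABLE
  232–237 m: −αΔT+βΔS = −(2.3 × 10⁻⁴)(-3.1)+(7 × 10⁻⁴)(-0.03) = 6.9 × 10⁻⁴ → stable
The 230–232 m interval has Δρ < 0: lighter water underlies denser water.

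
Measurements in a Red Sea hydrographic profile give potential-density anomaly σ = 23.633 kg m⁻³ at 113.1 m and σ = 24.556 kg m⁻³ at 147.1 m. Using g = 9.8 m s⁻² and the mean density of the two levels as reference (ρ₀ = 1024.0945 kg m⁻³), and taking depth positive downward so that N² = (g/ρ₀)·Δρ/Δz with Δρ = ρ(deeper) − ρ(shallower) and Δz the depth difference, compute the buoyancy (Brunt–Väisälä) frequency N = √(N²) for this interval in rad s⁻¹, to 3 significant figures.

Δρ = 1024.556 − 1023.633 = 0.923 kg m⁻³ over Δz = 147.1 − 113.1 = 34 m.
N² = (9.8/1024.0945) × (0.923/34) = 2.5978 × 10⁻⁴ s⁻².
N = √(2.5978 × 10⁻⁴) = 0.016118 rad s⁻¹ ≈ 0.0161 rad s⁻¹.

0.0161 rad s⁻¹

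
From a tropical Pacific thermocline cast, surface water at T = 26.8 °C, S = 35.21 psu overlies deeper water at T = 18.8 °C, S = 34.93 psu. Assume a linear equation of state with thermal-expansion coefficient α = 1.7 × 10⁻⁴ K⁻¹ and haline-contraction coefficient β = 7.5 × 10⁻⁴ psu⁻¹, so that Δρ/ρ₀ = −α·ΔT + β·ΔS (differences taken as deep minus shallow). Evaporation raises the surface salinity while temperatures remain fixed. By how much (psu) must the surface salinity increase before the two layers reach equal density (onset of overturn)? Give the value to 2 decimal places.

Neutral buoyancy requires −α(T_deep − T_surf) + β(S_deep − S_surf′) = 0.
S_surf′ = S_deep − (α/β)·ΔT = 34.93 − (1.7 × 10⁻⁴/7.5 × 10⁻⁴)·(-8.0) = 36.7433 psu.
Increase required: 36.7433 − 35.21 = 1.5333 psu.

1.53 psu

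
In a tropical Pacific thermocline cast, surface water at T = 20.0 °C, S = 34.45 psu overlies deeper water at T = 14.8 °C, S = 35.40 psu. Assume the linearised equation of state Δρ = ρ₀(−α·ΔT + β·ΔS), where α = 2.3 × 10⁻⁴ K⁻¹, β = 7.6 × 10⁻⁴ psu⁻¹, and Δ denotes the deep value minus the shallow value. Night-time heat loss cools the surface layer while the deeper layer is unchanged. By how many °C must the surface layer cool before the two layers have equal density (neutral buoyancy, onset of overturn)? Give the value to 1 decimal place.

8.3 °C

Neutral buoyancy requires Δρ = 0, i.e. −α(T_deep − T_surf′) + β(S_deep − S_surf) = 0.
T_surf′ = T_deep − (β/α)·ΔS = 14.8 − (7.6 × 10⁻⁴/2.3 × 10⁻⁴)·(+0.95) = 11.661 °C.
Cooling required: 20.0 − (11.661) = 8.339 °C.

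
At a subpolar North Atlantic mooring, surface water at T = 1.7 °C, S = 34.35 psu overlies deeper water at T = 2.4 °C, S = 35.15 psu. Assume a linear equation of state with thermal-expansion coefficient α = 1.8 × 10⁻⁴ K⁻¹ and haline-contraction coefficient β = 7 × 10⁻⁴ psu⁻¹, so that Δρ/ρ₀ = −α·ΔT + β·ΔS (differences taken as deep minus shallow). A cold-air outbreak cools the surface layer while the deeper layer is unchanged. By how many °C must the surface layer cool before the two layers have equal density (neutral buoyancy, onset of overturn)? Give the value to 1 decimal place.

2.4 °C

Neutral buoyancy requires Δρ = 0, i.e. −α(T_deep − T_surf′) + β(S_deep − S_surf) = 0.
T_surf′ = T_deep − (β/α)·ΔS = 2.4 − (7 × 10⁻⁴/1.8 × 10⁻⁴)·(+0.80) = -0.711 °C.
Cooling required: 1.7 − (-0.711) = 2.411 °C.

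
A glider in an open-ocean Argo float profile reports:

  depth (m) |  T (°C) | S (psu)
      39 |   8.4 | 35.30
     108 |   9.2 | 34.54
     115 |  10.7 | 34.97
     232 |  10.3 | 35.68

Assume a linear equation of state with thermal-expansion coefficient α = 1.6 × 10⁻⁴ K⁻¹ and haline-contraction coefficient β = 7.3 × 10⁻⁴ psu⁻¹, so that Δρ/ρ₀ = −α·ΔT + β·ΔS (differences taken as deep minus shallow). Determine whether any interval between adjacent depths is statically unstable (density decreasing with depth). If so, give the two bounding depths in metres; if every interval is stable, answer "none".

Evaluate Δρ/ρ₀ = −αΔT + βΔS across each adjacent pair:
  39–108 m: −αΔT+βΔS = −(1.6 × 10⁻⁴)(+0.8)+(7.3 × 10⁻⁴)(-0.76) = -6.8 × 10⁻⁴ → UNSTABLE
  108–115 m: −αΔT+βΔS = −(1.6 × 10⁻⁴)(+1.5)+(7.3 × 10⁻⁴)(+0.43) = 7.4 × 10⁻⁵ → stable
  115–232 m: −αΔT+βΔS = −(1.6 × 10⁻⁴)(-0.4)+(7.3 × 10⁻⁴)(+0.71) = 5.8 × 10⁻⁴ → stable
The 39–108 m interval has Δρ < 0: lighter water underlies denser water.

39–108 m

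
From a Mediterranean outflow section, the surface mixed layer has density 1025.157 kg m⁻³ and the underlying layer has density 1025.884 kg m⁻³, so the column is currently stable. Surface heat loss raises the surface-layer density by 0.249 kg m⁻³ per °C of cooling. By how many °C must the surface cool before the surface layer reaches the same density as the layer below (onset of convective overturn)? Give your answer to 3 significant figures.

2.92 °C

Density deficit of the surface layer: 1025.884 − 1025.157 = 0.727 kg m⁻³.
Required change = 0.727 / 0.249 = 2.92 °C.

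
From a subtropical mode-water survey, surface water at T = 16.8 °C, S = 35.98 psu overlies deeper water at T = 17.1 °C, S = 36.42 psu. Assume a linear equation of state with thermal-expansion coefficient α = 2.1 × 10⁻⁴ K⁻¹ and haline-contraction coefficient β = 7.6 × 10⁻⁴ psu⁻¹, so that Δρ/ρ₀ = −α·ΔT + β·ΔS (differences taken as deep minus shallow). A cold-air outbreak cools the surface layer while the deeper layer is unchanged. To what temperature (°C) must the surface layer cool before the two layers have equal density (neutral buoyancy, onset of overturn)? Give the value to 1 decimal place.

15.5 °C

Neutral buoyancy requires Δρ = 0, i.e. −α(T_deep − T_surf′) + β(S_deep − S_surf) = 0.
T_surf′ = T_deep − (β/α)·ΔS = 17.1 − (7.6 × 10⁻⁴/2.1 × 10⁻⁴)·(+0.44) = 15.508 °C.
Cooling required: 16.8 − (15.508) = 1.292 °C.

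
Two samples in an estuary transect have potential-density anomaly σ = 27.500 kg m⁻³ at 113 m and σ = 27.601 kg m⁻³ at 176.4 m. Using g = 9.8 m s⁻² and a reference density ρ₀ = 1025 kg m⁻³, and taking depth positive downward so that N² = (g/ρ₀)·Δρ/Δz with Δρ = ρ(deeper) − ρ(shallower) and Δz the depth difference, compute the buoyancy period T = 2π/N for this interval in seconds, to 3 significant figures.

1.61 × 10³ s

Δρ = 1027.601 − 1027.500 = 0.101 kg m⁻³ over Δz = 176.4 − 113 = 63.4 m.
N² = (9.8/1025) × (0.101/63.4) = 1.5231 × 10⁻⁵ s⁻².
N = √(1.5231 × 10⁻⁵) = 3.9027 × 10⁻³ rad s⁻¹, so T = 2π/N = 1.6100 × 10³ s ≈ 1.61 × 10³ s.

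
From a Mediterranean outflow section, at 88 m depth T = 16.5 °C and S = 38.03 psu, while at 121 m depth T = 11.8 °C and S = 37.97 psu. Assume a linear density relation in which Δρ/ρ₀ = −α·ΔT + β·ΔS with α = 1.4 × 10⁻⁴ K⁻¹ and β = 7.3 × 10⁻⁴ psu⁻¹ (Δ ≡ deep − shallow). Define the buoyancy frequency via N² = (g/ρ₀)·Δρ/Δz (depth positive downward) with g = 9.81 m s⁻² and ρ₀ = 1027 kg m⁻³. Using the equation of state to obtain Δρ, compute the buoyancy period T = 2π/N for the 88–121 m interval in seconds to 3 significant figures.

465 s

ΔT = -4.7 K, ΔS = -0.06 psu (deep − shallow).
Δρ/ρ₀ = −αΔT + βΔS = 6.58 × 10⁻⁴ − 4.38 × 10⁻⁵ = 6.142 × 10⁻⁴, so Δρ ≈ 0.6308 kg m⁻³.
N² = (g/ρ₀)·Δρ/Δz = g·(Δρ/ρ₀)/Δz = 9.81 × 6.142 × 10⁻⁴ / 33 = 1.8258 × 10⁻⁴ s⁻².
N = √(1.8258 × 10⁻⁴) = 0.013512 rad s⁻¹ → T = 2π/N = 465.01 s ≈ 465 s.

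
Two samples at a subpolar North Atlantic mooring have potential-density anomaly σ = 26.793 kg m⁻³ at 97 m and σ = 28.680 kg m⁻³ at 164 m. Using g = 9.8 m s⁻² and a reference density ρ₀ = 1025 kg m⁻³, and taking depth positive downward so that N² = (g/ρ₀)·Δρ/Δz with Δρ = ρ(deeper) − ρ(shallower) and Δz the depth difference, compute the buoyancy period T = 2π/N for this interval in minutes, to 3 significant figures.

Δρ = 1028.680 − 1026.793 = 1.887 kg m⁻³ over Δz = 164 − 97 = 67 m.
N² = (9.8/1025) × (1.887/67) = 2.6928 × 10⁻⁴ s⁻².
N = √(2.6928 × 10⁻⁴) = 0.016410 rad s⁻¹, so T = 2π/N = 382.89 s = 6.3815 min ≈ 6.38 min.
Since Δρ > 0 the layer is stably stratified.

6.38 min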